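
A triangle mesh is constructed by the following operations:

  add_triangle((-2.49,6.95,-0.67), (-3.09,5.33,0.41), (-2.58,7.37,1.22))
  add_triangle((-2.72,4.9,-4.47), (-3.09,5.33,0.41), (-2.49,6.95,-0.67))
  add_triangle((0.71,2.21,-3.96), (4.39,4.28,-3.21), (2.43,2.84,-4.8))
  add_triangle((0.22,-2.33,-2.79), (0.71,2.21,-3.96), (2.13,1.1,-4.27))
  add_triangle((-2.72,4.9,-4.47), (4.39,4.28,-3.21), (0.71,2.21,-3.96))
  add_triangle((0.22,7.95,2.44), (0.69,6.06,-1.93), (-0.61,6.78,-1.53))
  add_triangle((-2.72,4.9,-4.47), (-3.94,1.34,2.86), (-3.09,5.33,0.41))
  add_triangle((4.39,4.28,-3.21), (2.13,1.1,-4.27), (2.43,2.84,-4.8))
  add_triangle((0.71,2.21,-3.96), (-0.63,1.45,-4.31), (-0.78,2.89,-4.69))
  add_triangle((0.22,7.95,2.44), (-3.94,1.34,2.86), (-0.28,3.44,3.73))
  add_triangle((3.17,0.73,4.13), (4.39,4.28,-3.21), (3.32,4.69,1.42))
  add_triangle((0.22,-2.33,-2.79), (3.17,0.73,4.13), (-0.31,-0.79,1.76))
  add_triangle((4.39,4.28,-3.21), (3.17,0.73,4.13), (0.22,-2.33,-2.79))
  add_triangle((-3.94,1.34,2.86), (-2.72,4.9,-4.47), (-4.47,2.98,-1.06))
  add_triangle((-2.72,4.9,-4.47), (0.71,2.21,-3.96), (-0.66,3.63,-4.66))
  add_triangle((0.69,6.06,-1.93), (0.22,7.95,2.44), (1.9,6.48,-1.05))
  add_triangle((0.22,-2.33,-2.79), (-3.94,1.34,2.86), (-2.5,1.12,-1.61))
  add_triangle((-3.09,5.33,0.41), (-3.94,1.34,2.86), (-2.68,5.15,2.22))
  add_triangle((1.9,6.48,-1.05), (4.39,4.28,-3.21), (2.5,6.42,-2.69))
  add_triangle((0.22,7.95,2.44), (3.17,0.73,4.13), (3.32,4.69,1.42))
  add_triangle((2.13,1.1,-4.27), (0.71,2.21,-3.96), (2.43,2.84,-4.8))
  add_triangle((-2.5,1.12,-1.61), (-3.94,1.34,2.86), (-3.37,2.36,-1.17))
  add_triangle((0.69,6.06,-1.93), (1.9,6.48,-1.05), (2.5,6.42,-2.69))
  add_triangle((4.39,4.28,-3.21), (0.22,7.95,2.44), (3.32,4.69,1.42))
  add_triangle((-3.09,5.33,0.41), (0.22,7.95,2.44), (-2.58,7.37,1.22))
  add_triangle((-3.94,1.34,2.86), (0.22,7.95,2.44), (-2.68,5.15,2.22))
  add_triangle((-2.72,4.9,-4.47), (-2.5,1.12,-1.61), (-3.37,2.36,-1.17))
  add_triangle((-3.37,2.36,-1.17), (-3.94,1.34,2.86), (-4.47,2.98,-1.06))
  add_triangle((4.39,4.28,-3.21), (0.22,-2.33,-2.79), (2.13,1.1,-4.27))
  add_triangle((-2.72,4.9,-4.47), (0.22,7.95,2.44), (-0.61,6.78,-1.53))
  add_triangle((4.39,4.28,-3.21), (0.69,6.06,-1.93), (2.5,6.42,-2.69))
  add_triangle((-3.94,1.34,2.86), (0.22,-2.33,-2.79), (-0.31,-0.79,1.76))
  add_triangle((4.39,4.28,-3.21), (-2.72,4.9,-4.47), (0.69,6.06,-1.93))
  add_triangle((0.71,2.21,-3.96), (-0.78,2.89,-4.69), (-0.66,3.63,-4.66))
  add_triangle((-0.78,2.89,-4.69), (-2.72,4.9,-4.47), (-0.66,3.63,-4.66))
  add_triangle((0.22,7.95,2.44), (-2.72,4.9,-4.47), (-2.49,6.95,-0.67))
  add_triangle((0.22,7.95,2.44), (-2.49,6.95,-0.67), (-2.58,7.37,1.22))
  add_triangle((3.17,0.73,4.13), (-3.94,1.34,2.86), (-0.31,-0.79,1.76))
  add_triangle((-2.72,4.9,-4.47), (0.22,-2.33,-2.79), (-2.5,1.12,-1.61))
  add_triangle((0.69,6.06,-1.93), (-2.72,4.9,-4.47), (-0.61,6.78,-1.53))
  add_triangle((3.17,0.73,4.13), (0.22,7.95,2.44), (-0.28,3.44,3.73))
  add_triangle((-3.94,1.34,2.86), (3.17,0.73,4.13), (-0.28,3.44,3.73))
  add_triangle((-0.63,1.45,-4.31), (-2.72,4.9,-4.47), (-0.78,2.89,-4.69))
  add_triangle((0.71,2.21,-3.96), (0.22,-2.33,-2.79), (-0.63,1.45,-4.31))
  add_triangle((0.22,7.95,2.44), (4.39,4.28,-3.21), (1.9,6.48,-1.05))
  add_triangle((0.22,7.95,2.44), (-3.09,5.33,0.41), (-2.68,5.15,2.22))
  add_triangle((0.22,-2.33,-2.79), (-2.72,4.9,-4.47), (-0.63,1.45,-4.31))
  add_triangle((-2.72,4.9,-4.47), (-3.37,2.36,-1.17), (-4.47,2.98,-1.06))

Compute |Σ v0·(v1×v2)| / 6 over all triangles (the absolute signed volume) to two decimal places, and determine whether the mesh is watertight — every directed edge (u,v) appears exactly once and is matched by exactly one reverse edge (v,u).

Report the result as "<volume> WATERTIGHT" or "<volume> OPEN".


Per-triangle v0·(v1×v2)/6:
  t1: +2.7043
  t2: +6.4980
  t3: +2.1718
  t4: +3.7376
  t5: +11.8394
  t6: +6.5043
  t7: +13.3239
  t8: +3.0948
  t9: +1.2744
  t10: +12.8747
  t11: +13.5012
  t12: +3.8898
  t13: +16.5451
  t14: +5.0588
  t15: -0.0182
  t16: +6.5376
  t17: +5.5376
  t18: +5.8734
  t19: +3.9072
  t20: +16.5917
  t21: +1.4741
  t22: +2.0893
  t23: +2.5688
  t24: +19.0114
  t25: -0.0521
  t26: +5.7886
  t27: +2.4974
  t28: +0.0351
  t29: +3.1713
  t30: +7.3489
  t31: +0.7561
  t32: +3.8198
  t33: +17.5827
  t34: +0.8321
  t35: +1.3648
  t36: +10.6258
  t37: +6.6365
  t38: +5.6040
  t39: +7.0244
  t40: +6.1444
  t41: +13.1025
  t42: +9.9378
  t43: +1.7175
  t44: +3.4220
  t45: +6.8858
  t46: +7.3273
  t47: +3.3207
  t48: +0.5298
Σ = +292.0143 → |volume| = 292.01

Directed edges: 144 total, each appears once with its reverse present → watertight.

292.01 WATERTIGHT


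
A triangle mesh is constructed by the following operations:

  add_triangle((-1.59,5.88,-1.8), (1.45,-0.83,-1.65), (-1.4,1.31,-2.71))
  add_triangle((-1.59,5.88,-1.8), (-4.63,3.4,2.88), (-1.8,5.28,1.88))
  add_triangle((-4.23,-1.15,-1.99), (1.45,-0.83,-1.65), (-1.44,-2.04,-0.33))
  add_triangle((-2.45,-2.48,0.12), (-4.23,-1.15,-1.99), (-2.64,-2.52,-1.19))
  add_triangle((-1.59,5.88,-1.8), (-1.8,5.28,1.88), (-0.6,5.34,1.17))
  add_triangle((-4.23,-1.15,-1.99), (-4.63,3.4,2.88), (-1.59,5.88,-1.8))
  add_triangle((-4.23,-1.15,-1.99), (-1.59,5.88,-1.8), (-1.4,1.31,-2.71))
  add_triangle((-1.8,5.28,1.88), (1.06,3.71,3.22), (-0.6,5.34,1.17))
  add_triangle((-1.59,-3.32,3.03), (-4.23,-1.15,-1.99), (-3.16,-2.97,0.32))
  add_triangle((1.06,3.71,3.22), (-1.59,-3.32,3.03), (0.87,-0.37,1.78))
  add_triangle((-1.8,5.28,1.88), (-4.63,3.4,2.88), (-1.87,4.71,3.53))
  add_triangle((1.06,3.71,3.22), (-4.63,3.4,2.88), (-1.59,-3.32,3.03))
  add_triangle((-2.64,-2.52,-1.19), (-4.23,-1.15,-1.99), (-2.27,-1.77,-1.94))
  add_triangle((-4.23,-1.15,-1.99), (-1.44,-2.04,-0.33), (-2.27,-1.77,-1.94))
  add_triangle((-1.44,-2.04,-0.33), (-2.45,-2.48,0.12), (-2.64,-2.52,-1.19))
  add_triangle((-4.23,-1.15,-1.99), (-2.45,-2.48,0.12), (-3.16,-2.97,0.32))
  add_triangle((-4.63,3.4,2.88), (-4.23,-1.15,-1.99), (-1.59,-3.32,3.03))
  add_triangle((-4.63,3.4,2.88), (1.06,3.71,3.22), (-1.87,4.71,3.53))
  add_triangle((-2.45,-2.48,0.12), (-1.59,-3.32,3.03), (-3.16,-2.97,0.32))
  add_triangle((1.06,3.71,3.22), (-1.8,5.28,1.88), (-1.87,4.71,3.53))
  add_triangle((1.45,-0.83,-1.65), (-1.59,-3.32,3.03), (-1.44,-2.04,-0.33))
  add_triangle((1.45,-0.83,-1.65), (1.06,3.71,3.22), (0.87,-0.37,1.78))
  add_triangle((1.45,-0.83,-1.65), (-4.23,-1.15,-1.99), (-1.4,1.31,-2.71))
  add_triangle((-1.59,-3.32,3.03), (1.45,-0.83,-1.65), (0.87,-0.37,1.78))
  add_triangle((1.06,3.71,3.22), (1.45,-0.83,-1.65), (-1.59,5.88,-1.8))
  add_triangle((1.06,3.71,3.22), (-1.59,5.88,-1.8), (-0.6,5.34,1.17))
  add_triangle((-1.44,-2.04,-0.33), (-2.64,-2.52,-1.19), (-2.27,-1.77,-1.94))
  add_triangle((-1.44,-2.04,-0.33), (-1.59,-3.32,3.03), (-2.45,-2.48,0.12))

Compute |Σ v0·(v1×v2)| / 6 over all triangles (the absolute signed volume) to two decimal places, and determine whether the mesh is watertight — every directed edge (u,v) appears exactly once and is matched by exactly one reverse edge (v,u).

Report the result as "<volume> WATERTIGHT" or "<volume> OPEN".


Per-triangle v0·(v1×v2)/6:
  t1: +4.7246
  t2: +11.2837
  t3: +3.0103
  t4: +1.5505
  t5: +3.9150
  t6: +25.9648
  t7: +7.8751
  t8: +3.5358
  t9: +1.9444
  t10: +4.3999
  t11: +5.2714
  t12: +20.5029
  t13: +1.1503
  t14: -1.2959
  t15: +0.3386
  t16: +0.4165
  t17: +22.7063
  t18: +1.7913
  t19: +0.3911
  t20: +4.2325
  t21: +2.8574
  t22: +2.7528
  t23: +4.5501
  t24: +2.8695
  t25: +9.0814
  t26: +2.0683
  t27: +0.2127
  t28: +0.9818
Σ = +149.0830 → |volume| = 149.08

Directed edges: 84 total, each appears once with its reverse present → watertight.

149.08 WATERTIGHT


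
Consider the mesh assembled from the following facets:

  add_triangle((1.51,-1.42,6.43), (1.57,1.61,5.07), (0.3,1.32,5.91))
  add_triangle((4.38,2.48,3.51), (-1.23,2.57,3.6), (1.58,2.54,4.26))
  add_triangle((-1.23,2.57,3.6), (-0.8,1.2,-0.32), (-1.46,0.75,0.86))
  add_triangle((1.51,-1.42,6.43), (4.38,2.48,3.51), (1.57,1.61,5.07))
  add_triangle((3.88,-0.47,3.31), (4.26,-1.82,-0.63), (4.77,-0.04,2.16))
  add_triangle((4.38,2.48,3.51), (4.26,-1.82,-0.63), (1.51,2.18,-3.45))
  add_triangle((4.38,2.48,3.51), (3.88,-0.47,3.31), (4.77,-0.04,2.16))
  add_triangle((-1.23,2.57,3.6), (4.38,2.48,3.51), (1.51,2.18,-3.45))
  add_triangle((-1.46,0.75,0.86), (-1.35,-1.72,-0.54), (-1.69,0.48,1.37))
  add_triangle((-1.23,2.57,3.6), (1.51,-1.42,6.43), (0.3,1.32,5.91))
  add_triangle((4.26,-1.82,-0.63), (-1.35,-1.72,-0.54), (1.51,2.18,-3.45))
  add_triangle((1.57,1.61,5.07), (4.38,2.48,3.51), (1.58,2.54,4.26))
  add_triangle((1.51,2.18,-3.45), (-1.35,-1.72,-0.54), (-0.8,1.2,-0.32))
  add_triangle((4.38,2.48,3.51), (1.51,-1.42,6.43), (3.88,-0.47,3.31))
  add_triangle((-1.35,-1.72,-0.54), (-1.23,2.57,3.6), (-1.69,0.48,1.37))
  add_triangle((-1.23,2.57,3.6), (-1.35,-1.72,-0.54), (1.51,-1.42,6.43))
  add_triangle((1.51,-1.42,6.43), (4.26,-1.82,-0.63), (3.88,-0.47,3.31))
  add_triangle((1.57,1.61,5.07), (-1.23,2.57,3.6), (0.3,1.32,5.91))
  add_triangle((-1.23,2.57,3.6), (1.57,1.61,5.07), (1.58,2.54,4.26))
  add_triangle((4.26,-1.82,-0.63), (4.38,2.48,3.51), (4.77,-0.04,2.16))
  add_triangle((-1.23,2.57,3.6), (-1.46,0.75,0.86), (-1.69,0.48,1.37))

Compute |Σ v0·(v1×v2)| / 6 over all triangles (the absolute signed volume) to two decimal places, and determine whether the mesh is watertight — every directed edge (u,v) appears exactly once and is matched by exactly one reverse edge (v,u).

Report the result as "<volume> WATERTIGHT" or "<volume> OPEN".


Per-triangle v0·(v1×v2)/6:
  t1: +4.2497
  t2: +1.6308
  t3: +0.9253
  t4: +9.0781
  t5: +3.0930
  t6: +18.3083
  t7: +3.6382
  t8: +15.5475
  t9: +0.3461
  t10: +1.9156
  t11: +6.7454
  t12: +3.0027
  t13: +2.0243
  t14: +9.8291
  t15: +0.5199
  t16: +8.5018
  t17: +7.7470
  t18: +2.9479
  t19: +2.6668
  t20: +2.9547
  t21: +0.4482
Σ = +106.1201 → |volume| = 106.12

Directed edges: 63 total; 9 unmatched, e.g. (-1.23,2.57,3.6)→(-0.8,1.2,-0.32) → open.

106.12 OPEN


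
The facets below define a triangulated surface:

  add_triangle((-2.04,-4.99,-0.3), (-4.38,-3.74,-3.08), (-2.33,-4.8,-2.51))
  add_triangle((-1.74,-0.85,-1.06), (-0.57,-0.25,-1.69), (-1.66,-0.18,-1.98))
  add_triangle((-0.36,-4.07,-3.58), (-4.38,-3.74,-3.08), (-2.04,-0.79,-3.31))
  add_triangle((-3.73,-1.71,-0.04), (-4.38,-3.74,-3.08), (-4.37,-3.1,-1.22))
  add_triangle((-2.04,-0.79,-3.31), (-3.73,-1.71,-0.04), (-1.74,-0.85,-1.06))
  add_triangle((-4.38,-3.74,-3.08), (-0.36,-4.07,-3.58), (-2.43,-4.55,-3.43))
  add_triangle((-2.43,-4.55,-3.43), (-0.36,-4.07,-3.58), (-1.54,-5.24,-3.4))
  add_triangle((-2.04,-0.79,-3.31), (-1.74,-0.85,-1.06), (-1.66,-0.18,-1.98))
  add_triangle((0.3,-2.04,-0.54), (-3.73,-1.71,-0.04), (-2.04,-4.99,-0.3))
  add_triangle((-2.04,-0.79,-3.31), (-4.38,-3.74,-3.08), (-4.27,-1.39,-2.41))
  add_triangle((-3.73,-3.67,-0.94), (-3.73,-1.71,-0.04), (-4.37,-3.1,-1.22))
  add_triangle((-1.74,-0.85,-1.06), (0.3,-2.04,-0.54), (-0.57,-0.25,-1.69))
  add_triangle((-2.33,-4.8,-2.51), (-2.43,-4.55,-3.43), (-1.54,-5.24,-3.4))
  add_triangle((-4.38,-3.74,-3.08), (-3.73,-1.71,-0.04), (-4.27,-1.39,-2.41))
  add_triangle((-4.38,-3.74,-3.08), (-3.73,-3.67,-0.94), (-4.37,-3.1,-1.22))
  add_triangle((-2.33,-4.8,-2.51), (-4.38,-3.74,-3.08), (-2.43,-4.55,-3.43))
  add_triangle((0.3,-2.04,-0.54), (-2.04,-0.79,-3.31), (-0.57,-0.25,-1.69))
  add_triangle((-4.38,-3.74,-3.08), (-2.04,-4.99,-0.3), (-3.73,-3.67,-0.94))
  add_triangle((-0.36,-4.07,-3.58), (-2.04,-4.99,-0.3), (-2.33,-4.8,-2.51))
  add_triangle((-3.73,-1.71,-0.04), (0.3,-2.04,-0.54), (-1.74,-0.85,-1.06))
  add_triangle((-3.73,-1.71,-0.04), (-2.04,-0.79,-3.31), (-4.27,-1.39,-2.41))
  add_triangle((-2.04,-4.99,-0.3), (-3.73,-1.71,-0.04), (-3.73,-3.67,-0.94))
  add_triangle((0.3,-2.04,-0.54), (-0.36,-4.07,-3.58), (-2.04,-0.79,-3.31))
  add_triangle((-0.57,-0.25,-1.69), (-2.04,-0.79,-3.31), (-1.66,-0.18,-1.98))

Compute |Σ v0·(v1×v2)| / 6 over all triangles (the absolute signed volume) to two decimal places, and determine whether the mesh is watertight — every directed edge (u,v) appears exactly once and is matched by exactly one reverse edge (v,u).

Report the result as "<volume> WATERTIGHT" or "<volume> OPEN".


31.95 OPEN

Per-triangle v0·(v1×v2)/6:
  t1: +4.3942
  t2: -0.2377
  t3: +7.4632
  t4: +0.8045
  t5: -0.2009
  t6: +1.2832
  t7: +1.2451
  t8: +0.3202
  t9: -0.9928
  t10: +3.5006
  t11: +0.8159
  t12: -0.8574
  t13: +0.9605
  t14: +3.6158
  t15: +1.4318
  t16: +1.9566
  t17: +0.5507
  t18: +3.5887
  t19: +3.4288
  t20: -1.3920
  t21: -0.9467
  t22: +1.9298
  t23: -0.8241
  t24: +0.1133
Σ = +31.9513 → |volume| = 31.95

Directed edges: 72 total; 6 unmatched, e.g. (-0.36,-4.07,-3.58)→(-1.54,-5.24,-3.4) → open.


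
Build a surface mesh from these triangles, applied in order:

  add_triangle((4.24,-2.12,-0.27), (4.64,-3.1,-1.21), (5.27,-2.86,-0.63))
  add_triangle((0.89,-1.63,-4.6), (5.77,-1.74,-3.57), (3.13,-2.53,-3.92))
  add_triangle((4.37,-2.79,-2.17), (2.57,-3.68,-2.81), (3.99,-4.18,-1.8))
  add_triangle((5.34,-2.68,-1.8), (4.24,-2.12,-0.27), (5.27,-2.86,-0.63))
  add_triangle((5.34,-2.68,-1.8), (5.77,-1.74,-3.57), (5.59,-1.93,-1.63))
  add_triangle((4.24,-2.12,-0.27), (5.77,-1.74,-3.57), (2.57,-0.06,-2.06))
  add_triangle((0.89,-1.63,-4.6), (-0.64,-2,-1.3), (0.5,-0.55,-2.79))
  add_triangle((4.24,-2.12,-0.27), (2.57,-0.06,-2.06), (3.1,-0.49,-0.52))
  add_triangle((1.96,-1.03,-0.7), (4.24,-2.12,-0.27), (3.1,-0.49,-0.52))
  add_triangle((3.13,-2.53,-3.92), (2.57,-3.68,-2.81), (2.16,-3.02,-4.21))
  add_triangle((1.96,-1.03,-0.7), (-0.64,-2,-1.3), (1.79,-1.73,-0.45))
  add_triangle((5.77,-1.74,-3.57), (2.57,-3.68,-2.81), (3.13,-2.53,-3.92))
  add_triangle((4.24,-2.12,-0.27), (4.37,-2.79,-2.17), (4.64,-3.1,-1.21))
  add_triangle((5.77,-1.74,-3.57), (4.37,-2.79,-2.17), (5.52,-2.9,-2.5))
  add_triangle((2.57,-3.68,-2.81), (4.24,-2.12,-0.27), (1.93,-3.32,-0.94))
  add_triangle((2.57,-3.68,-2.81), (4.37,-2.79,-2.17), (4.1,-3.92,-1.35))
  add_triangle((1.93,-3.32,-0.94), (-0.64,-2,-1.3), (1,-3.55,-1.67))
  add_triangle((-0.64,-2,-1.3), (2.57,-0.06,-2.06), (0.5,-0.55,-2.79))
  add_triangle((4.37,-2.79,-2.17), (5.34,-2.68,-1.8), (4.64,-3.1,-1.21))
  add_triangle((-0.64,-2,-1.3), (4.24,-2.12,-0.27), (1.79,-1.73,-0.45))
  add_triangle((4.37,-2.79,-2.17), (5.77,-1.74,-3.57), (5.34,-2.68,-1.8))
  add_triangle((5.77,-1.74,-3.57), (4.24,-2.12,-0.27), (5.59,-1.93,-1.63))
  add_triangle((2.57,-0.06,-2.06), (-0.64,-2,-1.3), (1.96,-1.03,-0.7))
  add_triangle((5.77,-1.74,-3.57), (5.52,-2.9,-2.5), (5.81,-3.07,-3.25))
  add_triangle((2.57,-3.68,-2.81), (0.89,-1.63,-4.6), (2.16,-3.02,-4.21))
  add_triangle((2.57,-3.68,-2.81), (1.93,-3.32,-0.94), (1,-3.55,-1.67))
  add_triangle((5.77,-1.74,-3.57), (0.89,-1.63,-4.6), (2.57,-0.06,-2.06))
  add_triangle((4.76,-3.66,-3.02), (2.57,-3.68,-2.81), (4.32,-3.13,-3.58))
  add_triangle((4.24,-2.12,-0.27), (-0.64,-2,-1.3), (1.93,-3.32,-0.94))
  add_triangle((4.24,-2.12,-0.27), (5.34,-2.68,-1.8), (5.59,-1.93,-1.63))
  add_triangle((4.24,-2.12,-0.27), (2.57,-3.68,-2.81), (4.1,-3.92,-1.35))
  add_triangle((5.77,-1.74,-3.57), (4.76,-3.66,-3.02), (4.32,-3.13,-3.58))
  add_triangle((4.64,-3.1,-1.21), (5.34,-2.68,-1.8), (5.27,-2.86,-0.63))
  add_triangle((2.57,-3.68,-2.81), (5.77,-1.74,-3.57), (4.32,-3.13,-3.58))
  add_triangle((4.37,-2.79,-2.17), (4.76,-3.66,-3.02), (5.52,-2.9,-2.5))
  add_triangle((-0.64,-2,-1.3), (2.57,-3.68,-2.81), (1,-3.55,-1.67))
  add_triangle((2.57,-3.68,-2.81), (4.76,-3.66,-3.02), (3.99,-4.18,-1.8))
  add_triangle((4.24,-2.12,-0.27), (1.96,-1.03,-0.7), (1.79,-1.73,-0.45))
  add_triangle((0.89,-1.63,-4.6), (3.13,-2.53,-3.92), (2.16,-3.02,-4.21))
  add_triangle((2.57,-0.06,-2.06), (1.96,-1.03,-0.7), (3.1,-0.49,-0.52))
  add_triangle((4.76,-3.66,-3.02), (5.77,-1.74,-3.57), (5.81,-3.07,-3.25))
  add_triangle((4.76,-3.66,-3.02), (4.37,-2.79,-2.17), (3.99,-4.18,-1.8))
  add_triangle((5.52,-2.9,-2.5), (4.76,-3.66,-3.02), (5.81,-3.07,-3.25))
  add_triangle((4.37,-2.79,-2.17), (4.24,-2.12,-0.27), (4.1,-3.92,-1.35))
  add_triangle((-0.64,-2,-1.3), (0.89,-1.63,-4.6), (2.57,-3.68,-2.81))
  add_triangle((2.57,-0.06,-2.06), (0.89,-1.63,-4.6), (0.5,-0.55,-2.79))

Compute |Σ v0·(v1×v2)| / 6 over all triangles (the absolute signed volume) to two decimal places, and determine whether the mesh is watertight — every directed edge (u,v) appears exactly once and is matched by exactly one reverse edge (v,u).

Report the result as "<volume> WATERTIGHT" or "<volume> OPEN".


Per-triangle v0·(v1×v2)/6:
  t1: +0.0169
  t2: +3.5794
  t3: -2.0931
  t4: +0.2301
  t5: +1.5277
  t6: +1.2380
  t7: +0.3468
  t8: +1.1412
  t9: -0.4423
  t10: +1.5297
  t11: -0.5386
  t12: +3.6802
  t13: -0.6517
  t14: -0.6617
  t15: +3.0211
  t16: +2.4737
  t17: +0.2313
  t18: -1.6440
  t19: +0.6665
  t20: +0.2403
  t21: +1.5801
  t22: -0.9268
  t23: -1.5161
  t24: +0.7505
  t25: +0.3948
  t26: +1.1991
  t27: +3.3996
  t28: +1.3137
  t29: -0.8917
  t30: +0.9014
  t31: -1.6541
  t32: +1.8090
  t33: +0.7192
  t34: -0.3906
  t35: +0.1894
  t36: +1.0940
  t37: +2.0293
  t38: -0.3275
  t39: +1.6016
  t40: -0.6725
  t41: +0.8325
  t42: +0.8624
  t43: +0.6458
  t44: +2.0343
  t45: +4.2261
  t46: +0.7507
Σ = +33.8458 → |volume| = 33.85

Directed edges: 138 total, each appears once with its reverse present → watertight.

33.85 WATERTIGHT


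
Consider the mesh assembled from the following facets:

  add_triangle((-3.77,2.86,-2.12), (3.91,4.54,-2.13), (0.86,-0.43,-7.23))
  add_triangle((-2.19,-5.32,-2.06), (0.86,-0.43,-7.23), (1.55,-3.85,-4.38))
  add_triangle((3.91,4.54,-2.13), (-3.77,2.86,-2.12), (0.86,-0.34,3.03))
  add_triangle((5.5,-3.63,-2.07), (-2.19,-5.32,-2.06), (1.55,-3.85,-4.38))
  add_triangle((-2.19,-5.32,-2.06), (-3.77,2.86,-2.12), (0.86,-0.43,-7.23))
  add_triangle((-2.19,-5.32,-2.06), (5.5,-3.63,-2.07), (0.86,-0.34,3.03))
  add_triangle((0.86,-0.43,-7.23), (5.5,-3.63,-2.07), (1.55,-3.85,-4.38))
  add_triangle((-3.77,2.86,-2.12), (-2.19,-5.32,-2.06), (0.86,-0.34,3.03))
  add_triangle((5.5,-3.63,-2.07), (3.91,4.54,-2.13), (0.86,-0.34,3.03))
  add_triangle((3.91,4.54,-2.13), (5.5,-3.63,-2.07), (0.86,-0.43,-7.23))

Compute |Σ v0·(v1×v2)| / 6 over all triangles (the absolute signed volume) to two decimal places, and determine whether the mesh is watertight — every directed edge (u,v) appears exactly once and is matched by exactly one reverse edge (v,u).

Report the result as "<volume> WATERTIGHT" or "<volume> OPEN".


232.24 WATERTIGHT

Per-triangle v0·(v1×v2)/6:
  t1: +35.7755
  t2: +16.9770
  t3: +12.8595
  t4: +16.0710
  t5: +33.9525
  t6: +20.1964
  t7: +18.3761
  t8: +11.0075
  t9: +22.0275
  t10: +44.9960
Σ = +232.2391 → |volume| = 232.24

Directed edges: 30 total, each appears once with its reverse present → watertight.


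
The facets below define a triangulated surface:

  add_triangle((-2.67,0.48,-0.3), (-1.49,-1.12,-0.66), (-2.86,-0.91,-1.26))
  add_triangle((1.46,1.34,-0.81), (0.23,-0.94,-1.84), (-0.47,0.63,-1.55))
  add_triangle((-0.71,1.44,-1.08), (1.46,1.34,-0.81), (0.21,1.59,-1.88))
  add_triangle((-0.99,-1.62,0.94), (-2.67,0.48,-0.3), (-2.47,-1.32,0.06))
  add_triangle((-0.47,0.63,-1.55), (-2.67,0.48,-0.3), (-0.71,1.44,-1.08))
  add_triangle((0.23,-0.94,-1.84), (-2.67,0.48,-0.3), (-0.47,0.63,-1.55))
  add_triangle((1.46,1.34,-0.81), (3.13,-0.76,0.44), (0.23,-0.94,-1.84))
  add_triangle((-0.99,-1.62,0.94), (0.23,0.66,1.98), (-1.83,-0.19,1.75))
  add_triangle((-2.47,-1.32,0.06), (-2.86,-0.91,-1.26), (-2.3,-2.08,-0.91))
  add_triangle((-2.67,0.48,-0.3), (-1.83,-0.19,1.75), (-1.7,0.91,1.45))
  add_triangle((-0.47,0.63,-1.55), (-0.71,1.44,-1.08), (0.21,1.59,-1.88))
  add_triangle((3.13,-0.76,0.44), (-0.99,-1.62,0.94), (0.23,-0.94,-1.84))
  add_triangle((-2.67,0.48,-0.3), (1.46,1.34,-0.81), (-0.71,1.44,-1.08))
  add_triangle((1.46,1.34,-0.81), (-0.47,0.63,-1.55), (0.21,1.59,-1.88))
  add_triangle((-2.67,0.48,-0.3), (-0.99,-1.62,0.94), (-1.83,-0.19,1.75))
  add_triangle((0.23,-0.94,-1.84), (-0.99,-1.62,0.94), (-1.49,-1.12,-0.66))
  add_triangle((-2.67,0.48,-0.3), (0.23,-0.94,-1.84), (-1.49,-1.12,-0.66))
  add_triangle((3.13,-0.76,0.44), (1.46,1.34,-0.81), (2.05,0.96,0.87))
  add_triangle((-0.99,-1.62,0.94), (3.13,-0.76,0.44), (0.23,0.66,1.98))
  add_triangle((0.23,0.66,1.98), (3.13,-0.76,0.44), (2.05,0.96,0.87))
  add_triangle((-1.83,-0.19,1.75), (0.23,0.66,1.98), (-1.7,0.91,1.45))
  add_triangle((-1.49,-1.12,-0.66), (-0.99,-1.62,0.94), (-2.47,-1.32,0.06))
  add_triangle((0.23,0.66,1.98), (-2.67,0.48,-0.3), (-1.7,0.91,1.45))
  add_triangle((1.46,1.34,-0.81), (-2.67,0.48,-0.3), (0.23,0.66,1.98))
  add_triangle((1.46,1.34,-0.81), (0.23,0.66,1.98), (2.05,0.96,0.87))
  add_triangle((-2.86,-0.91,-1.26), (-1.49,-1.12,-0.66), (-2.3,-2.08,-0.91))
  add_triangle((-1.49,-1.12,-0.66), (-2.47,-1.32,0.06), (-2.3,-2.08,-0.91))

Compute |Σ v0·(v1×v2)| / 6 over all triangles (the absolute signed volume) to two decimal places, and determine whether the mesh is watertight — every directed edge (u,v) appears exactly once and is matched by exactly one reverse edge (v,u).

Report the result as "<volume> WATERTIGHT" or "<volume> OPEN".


22.39 OPEN

Per-triangle v0·(v1×v2)/6:
  t1: -0.2675
  t2: +0.9494
  t3: +0.3964
  t4: +0.5552
  t5: +0.6316
  t6: +1.0517
  t7: +2.1233
  t8: +1.0167
  t9: +0.7116
  t10: +0.9050
  t11: +0.2833
  t12: +2.3148
  t13: +0.1444
  t14: +0.1602
  t15: +1.3219
  t16: +0.8033
  t17: +0.9554
  t18: +1.2864
  t19: +2.2932
  t20: +1.2639
  t21: +0.7631
  t22: +0.4347
  t23: -0.0134
  t24: +1.6975
  t25: +0.6919
  t26: +0.0341
  t27: -0.1151
Σ = +22.3929 → |volume| = 22.39

Directed edges: 81 total; 3 unmatched, e.g. (-2.86,-0.91,-1.26)→(-2.67,0.48,-0.3) → open.


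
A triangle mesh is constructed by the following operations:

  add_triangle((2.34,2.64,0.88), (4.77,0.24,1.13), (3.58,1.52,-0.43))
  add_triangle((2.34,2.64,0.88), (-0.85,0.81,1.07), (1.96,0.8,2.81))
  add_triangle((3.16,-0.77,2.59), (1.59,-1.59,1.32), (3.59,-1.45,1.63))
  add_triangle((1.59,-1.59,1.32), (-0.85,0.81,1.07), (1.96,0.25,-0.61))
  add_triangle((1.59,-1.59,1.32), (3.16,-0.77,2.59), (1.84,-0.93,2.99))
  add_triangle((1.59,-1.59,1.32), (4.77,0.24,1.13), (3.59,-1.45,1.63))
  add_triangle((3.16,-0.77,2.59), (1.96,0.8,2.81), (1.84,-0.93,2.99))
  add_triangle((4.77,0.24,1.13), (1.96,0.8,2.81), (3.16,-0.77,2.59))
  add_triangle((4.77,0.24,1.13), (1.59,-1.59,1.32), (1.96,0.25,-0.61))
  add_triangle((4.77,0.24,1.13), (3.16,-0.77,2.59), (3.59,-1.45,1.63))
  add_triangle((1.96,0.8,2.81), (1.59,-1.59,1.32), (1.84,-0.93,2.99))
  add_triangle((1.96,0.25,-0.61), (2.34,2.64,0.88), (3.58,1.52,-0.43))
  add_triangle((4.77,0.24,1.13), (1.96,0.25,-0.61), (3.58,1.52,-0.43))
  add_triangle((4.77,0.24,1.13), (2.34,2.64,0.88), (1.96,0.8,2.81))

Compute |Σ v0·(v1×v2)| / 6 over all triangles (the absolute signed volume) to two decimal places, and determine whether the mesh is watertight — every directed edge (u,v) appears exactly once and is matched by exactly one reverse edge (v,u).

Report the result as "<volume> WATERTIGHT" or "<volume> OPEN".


Per-triangle v0·(v1×v2)/6:
  t1: +2.9097
  t2: +2.1950
  t3: +0.8363
  t4: -1.0162
  t5: +0.9343
  t6: -0.1879
  t7: +1.3024
  t8: +2.7592
  t9: +1.3128
  t10: +1.8114
  t11: -0.7844
  t12: -0.0353
  t13: +0.9905
  t14: +4.5220
Σ = +17.5497 → |volume| = 17.55

Directed edges: 42 total; 6 unmatched, e.g. (2.34,2.64,0.88)→(-0.85,0.81,1.07) → open.

17.55 OPEN


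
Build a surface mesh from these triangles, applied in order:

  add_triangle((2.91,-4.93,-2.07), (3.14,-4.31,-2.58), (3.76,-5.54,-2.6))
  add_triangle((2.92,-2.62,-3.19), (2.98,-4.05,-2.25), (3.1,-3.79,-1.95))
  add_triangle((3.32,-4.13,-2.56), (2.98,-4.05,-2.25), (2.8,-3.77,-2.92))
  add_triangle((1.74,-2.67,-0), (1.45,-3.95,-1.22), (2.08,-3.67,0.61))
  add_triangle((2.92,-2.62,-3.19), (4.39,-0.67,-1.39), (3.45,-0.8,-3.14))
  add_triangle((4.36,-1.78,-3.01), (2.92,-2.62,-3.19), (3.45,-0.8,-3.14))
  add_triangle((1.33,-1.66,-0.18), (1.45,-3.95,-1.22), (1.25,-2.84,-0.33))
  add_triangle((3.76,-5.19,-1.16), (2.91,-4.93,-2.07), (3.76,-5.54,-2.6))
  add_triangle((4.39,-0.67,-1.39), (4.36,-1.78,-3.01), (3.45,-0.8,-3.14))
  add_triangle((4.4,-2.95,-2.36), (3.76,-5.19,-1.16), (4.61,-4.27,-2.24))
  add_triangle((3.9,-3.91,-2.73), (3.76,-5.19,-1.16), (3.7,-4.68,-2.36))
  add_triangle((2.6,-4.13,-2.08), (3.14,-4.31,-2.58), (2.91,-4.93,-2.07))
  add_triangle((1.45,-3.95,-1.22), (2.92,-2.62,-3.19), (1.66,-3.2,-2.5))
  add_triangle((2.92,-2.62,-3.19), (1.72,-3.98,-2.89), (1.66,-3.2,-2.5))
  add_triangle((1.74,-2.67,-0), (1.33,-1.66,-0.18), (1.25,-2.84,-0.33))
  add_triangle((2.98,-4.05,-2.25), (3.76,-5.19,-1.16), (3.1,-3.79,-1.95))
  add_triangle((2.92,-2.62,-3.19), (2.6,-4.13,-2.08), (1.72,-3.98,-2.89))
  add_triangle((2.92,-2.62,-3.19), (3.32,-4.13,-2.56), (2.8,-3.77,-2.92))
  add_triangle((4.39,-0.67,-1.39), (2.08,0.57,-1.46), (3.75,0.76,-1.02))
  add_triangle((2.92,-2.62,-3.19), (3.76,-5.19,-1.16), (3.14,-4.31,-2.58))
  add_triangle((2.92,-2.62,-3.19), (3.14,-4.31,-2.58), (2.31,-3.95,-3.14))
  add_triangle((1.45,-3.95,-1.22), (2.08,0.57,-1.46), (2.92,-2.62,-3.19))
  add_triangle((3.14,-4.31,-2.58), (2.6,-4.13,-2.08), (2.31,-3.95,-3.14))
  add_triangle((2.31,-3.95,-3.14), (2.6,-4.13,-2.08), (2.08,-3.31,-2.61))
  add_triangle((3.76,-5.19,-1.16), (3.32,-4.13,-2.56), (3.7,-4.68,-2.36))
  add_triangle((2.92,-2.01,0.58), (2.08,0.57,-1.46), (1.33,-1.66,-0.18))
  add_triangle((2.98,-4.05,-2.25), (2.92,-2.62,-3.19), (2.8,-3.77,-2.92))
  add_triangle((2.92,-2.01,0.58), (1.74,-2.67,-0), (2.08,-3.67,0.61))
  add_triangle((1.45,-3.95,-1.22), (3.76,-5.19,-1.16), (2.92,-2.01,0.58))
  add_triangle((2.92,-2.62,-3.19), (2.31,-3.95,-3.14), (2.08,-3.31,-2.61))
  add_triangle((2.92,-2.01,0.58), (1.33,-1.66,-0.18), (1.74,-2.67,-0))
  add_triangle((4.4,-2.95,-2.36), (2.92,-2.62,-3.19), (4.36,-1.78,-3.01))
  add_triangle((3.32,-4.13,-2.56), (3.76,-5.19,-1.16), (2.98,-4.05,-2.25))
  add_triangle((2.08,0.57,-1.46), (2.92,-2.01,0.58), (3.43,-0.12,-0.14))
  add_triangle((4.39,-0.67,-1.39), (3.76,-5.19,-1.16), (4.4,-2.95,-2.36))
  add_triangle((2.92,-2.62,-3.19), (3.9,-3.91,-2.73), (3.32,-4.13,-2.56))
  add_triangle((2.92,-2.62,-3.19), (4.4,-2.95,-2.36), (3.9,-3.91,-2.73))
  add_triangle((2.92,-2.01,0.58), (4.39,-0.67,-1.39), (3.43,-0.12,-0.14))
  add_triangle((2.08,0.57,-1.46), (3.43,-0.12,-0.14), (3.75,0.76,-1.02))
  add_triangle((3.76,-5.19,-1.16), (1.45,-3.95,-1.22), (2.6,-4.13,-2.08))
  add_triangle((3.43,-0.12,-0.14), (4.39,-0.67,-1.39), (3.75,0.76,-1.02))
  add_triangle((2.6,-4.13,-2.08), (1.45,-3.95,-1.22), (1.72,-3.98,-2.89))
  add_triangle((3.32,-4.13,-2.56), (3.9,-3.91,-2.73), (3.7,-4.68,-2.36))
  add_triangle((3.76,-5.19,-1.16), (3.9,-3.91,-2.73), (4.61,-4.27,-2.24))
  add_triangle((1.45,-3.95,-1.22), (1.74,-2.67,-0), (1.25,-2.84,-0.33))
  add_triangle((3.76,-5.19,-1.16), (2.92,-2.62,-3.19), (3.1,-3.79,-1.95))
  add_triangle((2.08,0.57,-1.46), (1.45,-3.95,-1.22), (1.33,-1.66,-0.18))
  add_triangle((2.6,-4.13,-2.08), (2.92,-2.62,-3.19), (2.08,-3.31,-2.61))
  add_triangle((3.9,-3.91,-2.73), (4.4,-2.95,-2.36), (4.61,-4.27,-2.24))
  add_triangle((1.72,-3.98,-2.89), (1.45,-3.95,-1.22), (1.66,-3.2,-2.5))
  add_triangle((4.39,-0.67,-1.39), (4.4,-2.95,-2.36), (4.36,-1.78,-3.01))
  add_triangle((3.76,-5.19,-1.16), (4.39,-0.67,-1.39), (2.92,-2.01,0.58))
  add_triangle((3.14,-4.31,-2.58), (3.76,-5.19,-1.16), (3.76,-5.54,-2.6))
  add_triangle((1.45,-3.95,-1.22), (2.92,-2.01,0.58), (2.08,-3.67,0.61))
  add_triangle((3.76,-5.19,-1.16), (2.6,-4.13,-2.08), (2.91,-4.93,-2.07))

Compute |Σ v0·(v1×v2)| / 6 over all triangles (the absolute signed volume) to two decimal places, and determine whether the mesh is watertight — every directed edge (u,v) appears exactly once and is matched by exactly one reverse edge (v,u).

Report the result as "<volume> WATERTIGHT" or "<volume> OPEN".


21.23 OPEN

Per-triangle v0·(v1×v2)/6:
  t1: +0.1760
  t2: -0.4686
  t3: +0.1520
  t4: -0.4744
  t5: -2.8043
  t6: +1.3059
  t7: -0.2141
  t8: +0.5670
  t9: +1.3438
  t10: +0.2855
  t11: +0.7162
  t12: +0.0667
  t13: -1.1881
  t14: -0.0275
  t15: -0.0846
  t16: -0.3683
  t17: +1.7859
  t18: +0.5753
  t19: +0.8899
  t20: +1.3895
  t21: +1.2247
  t22: -1.4789
  t23: +0.3877
  t24: -0.1117
  t25: +0.0655
  t26: -1.1114
  t27: -0.5224
  t28: -0.5175
  t29: +0.8299
  t30: -0.1246
  t31: -0.1930
  t32: +1.6874
  t33: +0.3165
  t34: -1.2428
  t35: +3.3164
  t36: +0.6442
  t37: +1.2324
  t38: +1.5270
  t39: -0.3820
  t40: +1.2984
  t41: +0.8728
  t42: +1.0479
  t43: +0.2687
  t44: +1.2479
  t45: +0.1611
  t46: -0.1768
  t47: -1.2776
  t48: -0.8296
  t49: +0.7728
  t50: -0.2729
  t51: +1.9281
  t52: +5.0467
  t53: +0.3752
  t54: +1.9254
  t55: -0.3338
Σ = +21.2254 → |volume| = 21.23

Directed edges: 165 total; 3 unmatched, e.g. (2.92,-2.62,-3.19)→(4.39,-0.67,-1.39) → open.


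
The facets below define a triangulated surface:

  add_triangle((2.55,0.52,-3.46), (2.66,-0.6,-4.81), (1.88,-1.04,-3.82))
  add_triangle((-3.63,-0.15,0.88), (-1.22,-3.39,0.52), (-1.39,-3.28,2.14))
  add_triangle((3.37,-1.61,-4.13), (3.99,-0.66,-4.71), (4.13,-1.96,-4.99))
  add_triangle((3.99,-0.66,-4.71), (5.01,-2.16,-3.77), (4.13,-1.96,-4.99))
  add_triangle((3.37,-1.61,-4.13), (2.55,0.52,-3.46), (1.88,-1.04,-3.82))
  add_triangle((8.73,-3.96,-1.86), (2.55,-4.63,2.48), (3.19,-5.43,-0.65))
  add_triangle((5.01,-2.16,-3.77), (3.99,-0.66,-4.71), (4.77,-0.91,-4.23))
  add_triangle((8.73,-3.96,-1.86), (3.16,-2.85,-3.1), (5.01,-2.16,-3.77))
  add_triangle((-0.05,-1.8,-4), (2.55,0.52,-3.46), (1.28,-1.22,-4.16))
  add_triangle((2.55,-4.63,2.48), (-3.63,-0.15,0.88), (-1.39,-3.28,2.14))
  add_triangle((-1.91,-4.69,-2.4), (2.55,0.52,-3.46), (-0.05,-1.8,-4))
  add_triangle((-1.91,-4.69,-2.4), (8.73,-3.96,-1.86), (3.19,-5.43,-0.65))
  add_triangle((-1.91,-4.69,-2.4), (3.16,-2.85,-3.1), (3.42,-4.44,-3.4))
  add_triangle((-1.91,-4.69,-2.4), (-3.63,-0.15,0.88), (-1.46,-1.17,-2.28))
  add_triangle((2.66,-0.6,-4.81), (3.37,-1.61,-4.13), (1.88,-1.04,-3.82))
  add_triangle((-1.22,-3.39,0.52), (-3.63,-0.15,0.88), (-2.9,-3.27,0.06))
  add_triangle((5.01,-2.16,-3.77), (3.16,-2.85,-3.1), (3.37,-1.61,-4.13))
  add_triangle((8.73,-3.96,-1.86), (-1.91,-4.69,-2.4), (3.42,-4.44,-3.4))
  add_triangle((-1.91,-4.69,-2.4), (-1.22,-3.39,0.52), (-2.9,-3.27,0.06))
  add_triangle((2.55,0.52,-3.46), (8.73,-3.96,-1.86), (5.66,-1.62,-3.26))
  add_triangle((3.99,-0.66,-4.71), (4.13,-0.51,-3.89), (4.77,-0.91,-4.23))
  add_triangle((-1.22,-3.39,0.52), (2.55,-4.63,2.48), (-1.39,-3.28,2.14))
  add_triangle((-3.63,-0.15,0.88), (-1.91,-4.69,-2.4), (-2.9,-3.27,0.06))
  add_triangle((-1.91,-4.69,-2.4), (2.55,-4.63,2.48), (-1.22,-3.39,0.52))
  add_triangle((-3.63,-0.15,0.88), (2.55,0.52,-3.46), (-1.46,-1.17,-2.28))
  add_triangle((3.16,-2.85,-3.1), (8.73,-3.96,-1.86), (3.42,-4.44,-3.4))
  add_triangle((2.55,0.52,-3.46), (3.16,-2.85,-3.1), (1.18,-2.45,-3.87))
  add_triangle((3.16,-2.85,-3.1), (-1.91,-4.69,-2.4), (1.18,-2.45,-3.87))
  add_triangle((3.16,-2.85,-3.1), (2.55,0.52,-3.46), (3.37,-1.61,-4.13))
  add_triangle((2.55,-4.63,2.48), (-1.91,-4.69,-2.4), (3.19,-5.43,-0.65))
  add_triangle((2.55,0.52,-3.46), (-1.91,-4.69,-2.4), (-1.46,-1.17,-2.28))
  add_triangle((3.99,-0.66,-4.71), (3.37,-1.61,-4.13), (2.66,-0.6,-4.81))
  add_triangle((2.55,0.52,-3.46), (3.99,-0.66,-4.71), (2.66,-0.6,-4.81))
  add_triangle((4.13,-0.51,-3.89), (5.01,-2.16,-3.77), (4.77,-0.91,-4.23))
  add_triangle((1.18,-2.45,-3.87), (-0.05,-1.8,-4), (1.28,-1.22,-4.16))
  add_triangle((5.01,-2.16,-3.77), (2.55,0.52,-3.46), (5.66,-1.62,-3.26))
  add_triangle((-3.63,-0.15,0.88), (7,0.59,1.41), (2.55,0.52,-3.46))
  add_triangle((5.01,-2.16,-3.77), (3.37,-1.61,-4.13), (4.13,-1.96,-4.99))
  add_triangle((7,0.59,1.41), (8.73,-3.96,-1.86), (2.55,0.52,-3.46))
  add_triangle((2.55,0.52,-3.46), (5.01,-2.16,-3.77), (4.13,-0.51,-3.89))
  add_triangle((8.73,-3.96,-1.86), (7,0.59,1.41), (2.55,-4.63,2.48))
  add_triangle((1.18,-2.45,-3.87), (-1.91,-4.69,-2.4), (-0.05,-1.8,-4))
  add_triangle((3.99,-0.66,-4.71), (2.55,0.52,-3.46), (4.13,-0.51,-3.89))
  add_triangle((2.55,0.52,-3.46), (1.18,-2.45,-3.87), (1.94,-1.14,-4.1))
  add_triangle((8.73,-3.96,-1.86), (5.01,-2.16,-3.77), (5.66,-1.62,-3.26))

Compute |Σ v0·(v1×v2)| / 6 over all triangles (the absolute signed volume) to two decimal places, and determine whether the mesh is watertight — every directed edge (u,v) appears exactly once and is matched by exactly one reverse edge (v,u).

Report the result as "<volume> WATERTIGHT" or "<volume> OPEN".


Per-triangle v0·(v1×v2)/6:
  t1: -0.1102
  t2: +3.2057
  t3: +0.0487
  t4: +1.9221
  t5: -1.5068
  t6: +17.3709
  t7: +1.0676
  t8: +5.9679
  t9: +0.7172
  t10: +0.8749
  t11: -3.6379
  t12: +16.5067
  t13: +2.8993
  t14: +5.4258
  t15: +0.6947
  t16: +1.7266
  t17: +1.8854
  t18: +9.7990
  t19: +2.9816
  t20: +0.9905
  t21: +0.2406
  t22: +4.1089
  t23: +3.6626
  t24: +7.2089
  t25: +2.5686
  t26: +4.6935
  t27: +4.7277
  t28: +6.0415
  t29: -0.5022
  t30: +13.0936
  t31: +5.9375
  t32: +1.1528
  t33: +1.0938
  t34: -0.0692
  t35: +1.1631
  t36: +2.4065
  t37: +1.2965
  t38: +0.0081
  t39: +23.0573
  t40: -0.5774
  t41: +31.2257
  t42: +3.8443
  t43: +0.6689
  t44: +0.1976
  t45: +3.3890
Σ = +189.4676 → |volume| = 189.47

Directed edges: 135 total; 7 unmatched, e.g. (2.55,0.52,-3.46)→(1.28,-1.22,-4.16) → open.

189.47 OPEN


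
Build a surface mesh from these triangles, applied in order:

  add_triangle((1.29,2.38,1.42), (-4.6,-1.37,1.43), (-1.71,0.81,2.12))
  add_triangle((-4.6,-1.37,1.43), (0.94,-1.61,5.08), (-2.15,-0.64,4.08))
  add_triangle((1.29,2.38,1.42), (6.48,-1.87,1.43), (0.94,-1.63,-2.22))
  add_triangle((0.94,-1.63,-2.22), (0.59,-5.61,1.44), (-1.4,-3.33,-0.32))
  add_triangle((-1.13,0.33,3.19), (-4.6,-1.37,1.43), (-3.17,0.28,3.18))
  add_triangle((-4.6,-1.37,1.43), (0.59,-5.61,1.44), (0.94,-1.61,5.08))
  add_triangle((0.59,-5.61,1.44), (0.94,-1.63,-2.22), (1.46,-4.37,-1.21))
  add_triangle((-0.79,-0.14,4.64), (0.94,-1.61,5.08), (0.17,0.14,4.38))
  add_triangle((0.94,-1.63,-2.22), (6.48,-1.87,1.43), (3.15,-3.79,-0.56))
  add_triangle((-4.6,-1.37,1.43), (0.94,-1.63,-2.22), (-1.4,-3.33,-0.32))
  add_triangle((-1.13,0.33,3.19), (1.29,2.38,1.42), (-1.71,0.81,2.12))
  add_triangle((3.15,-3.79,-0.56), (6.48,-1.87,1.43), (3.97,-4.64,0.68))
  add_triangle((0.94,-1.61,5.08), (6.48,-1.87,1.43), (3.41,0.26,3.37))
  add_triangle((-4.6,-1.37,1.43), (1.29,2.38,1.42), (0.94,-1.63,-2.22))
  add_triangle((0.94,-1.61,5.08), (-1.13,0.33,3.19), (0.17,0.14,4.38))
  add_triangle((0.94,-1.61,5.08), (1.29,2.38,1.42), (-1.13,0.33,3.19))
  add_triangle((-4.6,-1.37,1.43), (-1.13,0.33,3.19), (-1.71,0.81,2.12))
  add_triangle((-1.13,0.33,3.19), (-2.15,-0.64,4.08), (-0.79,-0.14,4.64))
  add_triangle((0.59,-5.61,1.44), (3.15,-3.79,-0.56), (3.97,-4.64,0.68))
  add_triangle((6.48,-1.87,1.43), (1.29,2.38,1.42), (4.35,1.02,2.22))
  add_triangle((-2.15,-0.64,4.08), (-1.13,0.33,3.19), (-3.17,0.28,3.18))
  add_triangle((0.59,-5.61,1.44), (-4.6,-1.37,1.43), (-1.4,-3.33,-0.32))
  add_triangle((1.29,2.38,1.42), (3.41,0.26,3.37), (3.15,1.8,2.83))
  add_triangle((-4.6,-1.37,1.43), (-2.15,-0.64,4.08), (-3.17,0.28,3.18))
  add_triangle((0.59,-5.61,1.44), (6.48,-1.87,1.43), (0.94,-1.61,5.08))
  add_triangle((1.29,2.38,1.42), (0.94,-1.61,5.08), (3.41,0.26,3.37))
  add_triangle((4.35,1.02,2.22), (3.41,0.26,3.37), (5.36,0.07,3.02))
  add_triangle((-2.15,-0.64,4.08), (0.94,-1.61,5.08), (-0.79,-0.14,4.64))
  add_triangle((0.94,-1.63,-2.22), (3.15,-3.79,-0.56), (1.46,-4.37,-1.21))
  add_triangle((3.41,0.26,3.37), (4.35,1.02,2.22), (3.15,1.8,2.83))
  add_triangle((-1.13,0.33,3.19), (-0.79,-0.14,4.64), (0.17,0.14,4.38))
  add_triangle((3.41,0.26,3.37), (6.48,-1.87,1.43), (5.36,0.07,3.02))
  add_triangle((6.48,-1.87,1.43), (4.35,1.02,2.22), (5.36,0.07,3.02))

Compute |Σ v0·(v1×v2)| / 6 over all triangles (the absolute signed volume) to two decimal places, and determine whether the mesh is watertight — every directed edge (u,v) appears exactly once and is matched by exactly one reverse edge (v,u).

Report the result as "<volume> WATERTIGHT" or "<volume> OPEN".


131.79 OPEN

Per-triangle v0·(v1×v2)/6:
  t1: +0.5886
  t2: +4.9447
  t3: +5.5494
  t4: +5.1618
  t5: -1.5426
  t6: +21.4774
  t7: +0.7923
  t8: +1.4115
  t9: +5.7110
  t10: +3.1995
  t11: +1.7017
  t12: +4.1266
  t13: +10.3311
  t14: +0.2832
  t15: -1.4986
  t16: +5.2883
  t17: +2.0595
  t18: +0.7143
  t19: +3.6758
  t20: +0.9555
  t21: +1.1356
  t22: +6.9756
  t23: +0.4957
  t24: +3.2012
  t25: +26.7321
  t26: +5.5215
  t27: +1.2910
  t28: +2.3610
  t29: +2.5676
  t30: +1.7323
  t31: +0.4254
  t32: +2.1021
  t33: +2.3143
Σ = +131.7864 → |volume| = 131.79

Directed edges: 99 total; 9 unmatched, e.g. (1.46,-4.37,-1.21)→(0.59,-5.61,1.44) → open.


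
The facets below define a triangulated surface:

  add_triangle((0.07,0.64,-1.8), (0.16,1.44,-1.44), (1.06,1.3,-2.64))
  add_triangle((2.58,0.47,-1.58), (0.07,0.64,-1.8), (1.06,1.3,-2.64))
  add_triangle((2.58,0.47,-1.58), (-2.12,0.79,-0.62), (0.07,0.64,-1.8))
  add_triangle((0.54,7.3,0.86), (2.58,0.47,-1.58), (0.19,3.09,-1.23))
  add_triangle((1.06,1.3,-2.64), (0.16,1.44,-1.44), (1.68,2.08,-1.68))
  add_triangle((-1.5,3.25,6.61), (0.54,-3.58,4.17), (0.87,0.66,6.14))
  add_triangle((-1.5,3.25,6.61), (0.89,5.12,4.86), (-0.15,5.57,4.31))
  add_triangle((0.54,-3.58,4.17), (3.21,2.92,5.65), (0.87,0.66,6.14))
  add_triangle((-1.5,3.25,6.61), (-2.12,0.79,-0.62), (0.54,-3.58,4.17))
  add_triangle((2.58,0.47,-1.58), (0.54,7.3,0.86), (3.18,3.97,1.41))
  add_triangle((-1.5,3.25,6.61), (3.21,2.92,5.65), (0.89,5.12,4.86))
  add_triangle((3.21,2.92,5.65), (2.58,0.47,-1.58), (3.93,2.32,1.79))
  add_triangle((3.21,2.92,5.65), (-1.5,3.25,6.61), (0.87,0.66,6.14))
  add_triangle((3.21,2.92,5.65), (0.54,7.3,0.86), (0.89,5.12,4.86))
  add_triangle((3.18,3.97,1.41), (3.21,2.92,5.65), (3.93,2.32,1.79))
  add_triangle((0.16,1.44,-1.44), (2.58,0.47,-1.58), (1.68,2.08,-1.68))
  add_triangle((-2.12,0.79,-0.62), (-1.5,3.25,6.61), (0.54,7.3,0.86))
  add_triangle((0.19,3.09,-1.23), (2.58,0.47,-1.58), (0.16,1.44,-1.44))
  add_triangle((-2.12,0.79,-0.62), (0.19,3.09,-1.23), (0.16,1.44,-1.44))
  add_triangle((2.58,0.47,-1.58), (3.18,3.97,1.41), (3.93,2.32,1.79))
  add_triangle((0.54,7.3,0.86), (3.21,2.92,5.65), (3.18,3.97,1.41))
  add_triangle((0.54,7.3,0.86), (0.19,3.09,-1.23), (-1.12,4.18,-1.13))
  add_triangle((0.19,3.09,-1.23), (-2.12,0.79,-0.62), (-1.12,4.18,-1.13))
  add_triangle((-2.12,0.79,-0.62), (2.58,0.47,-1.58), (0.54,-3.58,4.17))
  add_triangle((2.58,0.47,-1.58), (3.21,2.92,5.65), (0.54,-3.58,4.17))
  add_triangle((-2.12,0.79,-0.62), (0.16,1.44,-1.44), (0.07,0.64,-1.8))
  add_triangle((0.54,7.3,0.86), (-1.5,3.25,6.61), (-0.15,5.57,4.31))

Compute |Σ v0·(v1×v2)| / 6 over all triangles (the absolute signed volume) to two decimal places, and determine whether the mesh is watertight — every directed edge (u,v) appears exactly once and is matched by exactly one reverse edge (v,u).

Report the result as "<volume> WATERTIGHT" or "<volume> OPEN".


159.34 OPEN

Per-triangle v0·(v1×v2)/6:
  t1: +0.2552
  t2: +0.2994
  t3: -0.3713
  t4: +5.0130
  t5: +0.5539
  t6: +10.1764
  t7: +5.0855
  t8: +9.8119
  t9: +12.2298
  t10: +8.6610
  t11: +13.2007
  t12: +1.0388
  t13: +12.0280
  t14: +12.2058
  t15: +5.7664
  t16: -0.6287
  t17: +18.0145
  t18: +1.0876
  t19: +0.9793
  t20: +3.8031
  t21: +15.2006
  t22: +2.6957
  t23: +0.8129
  t24: +0.7579
  t25: +16.5653
  t26: +0.6147
  t27: +3.4788
Σ = +159.3360 → |volume| = 159.34

Directed edges: 81 total; 9 unmatched, e.g. (1.06,1.3,-2.64)→(2.58,0.47,-1.58) → open.


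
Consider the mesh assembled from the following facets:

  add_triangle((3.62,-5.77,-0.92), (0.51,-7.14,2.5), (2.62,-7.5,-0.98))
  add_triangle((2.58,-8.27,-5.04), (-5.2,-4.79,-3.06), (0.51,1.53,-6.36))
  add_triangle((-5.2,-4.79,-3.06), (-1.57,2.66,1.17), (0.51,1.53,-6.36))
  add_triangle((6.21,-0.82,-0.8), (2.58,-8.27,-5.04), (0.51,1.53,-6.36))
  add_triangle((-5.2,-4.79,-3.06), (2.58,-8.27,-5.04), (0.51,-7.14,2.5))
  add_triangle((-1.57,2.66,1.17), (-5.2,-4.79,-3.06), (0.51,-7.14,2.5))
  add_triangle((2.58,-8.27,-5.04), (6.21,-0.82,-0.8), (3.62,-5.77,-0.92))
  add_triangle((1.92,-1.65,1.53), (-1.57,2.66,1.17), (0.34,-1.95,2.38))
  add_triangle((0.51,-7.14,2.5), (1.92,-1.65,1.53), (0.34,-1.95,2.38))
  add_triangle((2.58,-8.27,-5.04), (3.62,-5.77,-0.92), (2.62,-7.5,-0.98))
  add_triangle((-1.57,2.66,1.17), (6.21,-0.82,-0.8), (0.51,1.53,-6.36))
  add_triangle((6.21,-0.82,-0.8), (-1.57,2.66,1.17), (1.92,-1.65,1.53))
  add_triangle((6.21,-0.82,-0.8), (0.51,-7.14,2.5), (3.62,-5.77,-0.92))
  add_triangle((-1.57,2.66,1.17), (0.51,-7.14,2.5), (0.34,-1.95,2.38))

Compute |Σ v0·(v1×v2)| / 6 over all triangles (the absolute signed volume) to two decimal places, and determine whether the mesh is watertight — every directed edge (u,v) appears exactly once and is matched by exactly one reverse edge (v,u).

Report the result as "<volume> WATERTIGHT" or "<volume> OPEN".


324.00 OPEN

Per-triangle v0·(v1×v2)/6:
  t1: +6.4727
  t2: +67.4791
  t3: +25.6254
  t4: +59.4393
  t5: +63.5509
  t6: +21.6382
  t7: +22.0616
  t8: +2.1690
  t9: +3.4123
  t10: +8.0044
  t11: +17.5782
  t12: +5.9106
  t13: +17.3737
  t14: +3.2891
Σ = +324.0048 → |volume| = 324.00

Directed edges: 42 total; 6 unmatched, e.g. (0.51,-7.14,2.5)→(2.62,-7.5,-0.98) → open.
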